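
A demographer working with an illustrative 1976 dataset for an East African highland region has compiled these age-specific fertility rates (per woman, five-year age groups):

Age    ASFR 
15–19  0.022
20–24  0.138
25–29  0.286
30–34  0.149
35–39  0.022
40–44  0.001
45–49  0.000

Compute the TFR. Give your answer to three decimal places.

3.090

Sum of ASFRs = 0.022 + 0.138 + 0.286 + 0.149 + 0.022 + 0.001 + 0.000 = 0.618
TFR = 5 × 0.618 = 3.09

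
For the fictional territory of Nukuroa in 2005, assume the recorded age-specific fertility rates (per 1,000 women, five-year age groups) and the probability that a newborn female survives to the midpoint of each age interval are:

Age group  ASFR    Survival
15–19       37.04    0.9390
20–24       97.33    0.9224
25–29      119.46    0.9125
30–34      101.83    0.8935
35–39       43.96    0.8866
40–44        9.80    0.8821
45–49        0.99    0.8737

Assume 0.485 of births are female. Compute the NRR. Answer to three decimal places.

Proportion female at birth = 0.485.
Per-age-group product (5 × ASFR × survival probability):
  15–19: 5 × 37.04/1000 × 0.9390 = 0.17390
  20–24: 5 × 97.33/1000 × 0.9224 = 0.44889
  25–29: 5 × 119.46/1000 × 0.9125 = 0.54504
  30–34: 5 × 101.83/1000 × 0.8935 = 0.45493
  35–39: 5 × 43.96/1000 × 0.8866 = 0.19487
  40–44: 5 × 9.80/1000 × 0.8821 = 0.04322
  45–49: 5 × 0.99/1000 × 0.8737 = 0.00432
Sum = 1.86517
NRR = 0.485 × 1.86517 = 0.90461
With NRR below 1 the population is below replacement fertility.

0.905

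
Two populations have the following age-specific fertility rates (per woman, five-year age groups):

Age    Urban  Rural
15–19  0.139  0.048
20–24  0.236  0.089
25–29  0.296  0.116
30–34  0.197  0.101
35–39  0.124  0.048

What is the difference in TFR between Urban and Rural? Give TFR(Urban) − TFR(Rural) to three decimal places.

2.950

Urban:
  Sum of ASFRs = 0.139 + 0.236 + 0.296 + 0.197 + 0.124 = 0.992
  TFR = 5 × 0.992 = 4.96
Rural:
  Sum of ASFRs = 0.048 + 0.089 + 0.116 + 0.101 + 0.048 = 0.402
  TFR = 5 × 0.402 = 2.01
Difference = 4.96 − 2.01 = 2.95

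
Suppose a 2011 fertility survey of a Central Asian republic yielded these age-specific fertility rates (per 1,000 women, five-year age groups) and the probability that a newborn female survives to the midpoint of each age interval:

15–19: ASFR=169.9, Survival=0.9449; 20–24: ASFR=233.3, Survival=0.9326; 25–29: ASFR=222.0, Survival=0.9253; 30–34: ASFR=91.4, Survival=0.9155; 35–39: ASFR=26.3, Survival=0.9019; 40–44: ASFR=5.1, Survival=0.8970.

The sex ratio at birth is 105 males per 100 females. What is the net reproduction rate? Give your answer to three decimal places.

Proportion female at birth = 100 / (100 + 105) = 0.48780.
Each age group contributes 5 × ASFR × survival:
  15–19: 5 × 169.9/1000 × 0.9449 = 0.80269
  20–24: 5 × 233.3/1000 × 0.9326 = 1.08788
  25–29: 5 × 222.0/1000 × 0.9253 = 1.02708
  30–34: 5 × 91.4/1000 × 0.9155 = 0.41838
  35–39: 5 × 26.3/1000 × 0.9019 = 0.11860
  40–44: 5 × 5.1/1000 × 0.8970 = 0.02287
Sum = 3.47750
NRR = 0.48780 × 3.47750 = 1.69632

1.696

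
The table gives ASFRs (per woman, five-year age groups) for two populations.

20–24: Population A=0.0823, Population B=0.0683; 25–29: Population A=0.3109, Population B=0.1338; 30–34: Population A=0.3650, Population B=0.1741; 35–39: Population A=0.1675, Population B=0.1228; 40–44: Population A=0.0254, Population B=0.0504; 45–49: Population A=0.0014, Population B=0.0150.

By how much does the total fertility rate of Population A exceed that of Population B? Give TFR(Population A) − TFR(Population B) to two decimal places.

Population A:
  Sum of ASFRs = 0.0823 + 0.3109 + 0.3650 + 0.1675 + 0.0254 + 0.0014 = 0.9525
  TFR = 5 × 0.9525 = 4.7625
Population B:
  Sum of ASFRs = 0.0683 + 0.1338 + 0.1741 + 0.1228 + 0.0504 + 0.0150 = 0.5644
  TFR = 5 × 0.5644 = 2.822
Difference = 4.7625 − 2.822 = 1.9405

1.94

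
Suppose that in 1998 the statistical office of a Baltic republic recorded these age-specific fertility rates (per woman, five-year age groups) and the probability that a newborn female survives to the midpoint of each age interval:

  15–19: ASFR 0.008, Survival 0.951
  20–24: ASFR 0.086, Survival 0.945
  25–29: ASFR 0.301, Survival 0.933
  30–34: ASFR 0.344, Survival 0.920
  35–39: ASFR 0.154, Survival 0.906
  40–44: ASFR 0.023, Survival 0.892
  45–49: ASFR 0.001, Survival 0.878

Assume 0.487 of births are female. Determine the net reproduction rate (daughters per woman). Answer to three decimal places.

Proportion female at birth = 0.487.
Per-age-group product (5 × ASFR × survival probability):
  15–19: 5 × 0.008 × 0.951 = 0.03804
  20–24: 5 × 0.086 × 0.945 = 0.40635
  25–29: 5 × 0.301 × 0.933 = 1.40417
  30–34: 5 × 0.344 × 0.920 = 1.58240
  35–39: 5 × 0.154 × 0.906 = 0.69762
  40–44: 5 × 0.023 × 0.892 = 0.10258
  45–49: 5 × 0.001 × 0.878 = 0.00439
Sum = 4.23555
NRR = 0.487 × 4.23555 = 2.06271

2.063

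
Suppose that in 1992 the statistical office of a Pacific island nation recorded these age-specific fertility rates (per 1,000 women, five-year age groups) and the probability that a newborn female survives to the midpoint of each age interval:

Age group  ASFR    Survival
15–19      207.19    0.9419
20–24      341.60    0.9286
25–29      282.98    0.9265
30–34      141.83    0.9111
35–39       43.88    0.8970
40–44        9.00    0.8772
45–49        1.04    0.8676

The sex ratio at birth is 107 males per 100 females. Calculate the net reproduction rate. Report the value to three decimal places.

2.299

Proportion female at birth = 100 / (100 + 107) = 0.48309.
Each age group contributes 5 × ASFR × survival:
  15–19: 5 × 207.19/1000 × 0.9419 = 0.97576
  20–24: 5 × 341.60/1000 × 0.9286 = 1.58605
  25–29: 5 × 282.98/1000 × 0.9265 = 1.31090
  30–34: 5 × 141.83/1000 × 0.9111 = 0.64611
  35–39: 5 × 43.88/1000 × 0.8970 = 0.19680
  40–44: 5 × 9.00/1000 × 0.8772 = 0.03947
  45–49: 5 × 1.04/1000 × 0.8676 = 0.00451
Sum = 4.75960
NRR = 0.48309 × 4.75960 = 2.29932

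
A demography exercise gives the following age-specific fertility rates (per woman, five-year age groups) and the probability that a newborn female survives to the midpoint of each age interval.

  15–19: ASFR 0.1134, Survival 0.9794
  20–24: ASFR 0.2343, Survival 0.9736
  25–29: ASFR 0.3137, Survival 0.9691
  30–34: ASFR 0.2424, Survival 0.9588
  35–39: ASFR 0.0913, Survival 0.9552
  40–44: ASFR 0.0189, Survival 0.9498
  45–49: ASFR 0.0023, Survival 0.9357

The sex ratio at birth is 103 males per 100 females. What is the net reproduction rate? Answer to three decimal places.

2.421

Proportion female at birth = 100 / (100 + 103) = 0.49261.
Weighting each age-specific rate by interval width and survival:
  15–19: 5 × 0.1134 × 0.9794 = 0.55532
  20–24: 5 × 0.2343 × 0.9736 = 1.14057
  25–29: 5 × 0.3137 × 0.9691 = 1.52003
  30–34: 5 × 0.2424 × 0.9588 = 1.16207
  35–39: 5 × 0.0913 × 0.9552 = 0.43605
  40–44: 5 × 0.0189 × 0.9498 = 0.08976
  45–49: 5 × 0.0023 × 0.9357 = 0.01076
Sum = 4.91456
NRR = 0.49261 × 4.91456 = 2.42096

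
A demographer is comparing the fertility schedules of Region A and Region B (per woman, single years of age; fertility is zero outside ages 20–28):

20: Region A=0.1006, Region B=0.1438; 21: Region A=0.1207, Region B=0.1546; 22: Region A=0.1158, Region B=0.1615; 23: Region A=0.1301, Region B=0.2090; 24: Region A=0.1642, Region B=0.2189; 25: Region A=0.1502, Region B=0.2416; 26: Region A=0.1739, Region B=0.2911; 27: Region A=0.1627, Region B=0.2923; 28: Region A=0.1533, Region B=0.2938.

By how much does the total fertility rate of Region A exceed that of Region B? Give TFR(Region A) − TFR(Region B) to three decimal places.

-0.735

Region A:
  Sum of ASFRs = 0.1006 + 0.1207 + 0.1158 + 0.1301 + 0.1642 + 0.1502 + 0.1739 + 0.1627 + 0.1533 = 1.2715
  TFR = 1.2715
Region B:
  Sum of ASFRs = 0.1438 + 0.1546 + 0.1615 + 0.2090 + 0.2189 + 0.2416 + 0.2911 + 0.2923 + 0.2938 = 2.0066
  TFR = 2.0066
Difference = 1.2715 − 2.0066 = -0.7351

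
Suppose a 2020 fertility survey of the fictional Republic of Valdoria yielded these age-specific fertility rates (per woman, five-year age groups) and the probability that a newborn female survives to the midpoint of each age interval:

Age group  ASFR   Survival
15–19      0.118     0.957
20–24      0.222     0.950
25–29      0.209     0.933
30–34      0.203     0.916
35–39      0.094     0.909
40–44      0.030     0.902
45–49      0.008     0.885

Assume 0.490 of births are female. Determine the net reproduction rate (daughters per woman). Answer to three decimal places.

Proportion female at birth = 0.490.
Per-age-group product (5 × ASFR × survival probability):
  15–19: 5 × 0.118 × 0.957 = 0.56463
  20–24: 5 × 0.222 × 0.950 = 1.05450
  25–29: 5 × 0.209 × 0.933 = 0.97499
  30–34: 5 × 0.203 × 0.916 = 0.92974
  35–39: 5 × 0.094 × 0.909 = 0.42723
  40–44: 5 × 0.030 × 0.902 = 0.13530
  45–49: 5 × 0.008 × 0.885 = 0.03540
Sum = 4.12179
NRR = 0.490 × 4.12179 = 2.01968

2.020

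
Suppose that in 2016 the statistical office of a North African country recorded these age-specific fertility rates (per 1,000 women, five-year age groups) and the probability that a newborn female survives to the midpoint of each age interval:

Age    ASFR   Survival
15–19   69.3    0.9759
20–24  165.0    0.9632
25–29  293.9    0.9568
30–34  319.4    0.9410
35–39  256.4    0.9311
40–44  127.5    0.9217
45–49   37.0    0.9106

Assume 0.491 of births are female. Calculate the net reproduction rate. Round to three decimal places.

Proportion female at birth = 0.491.
Each age group contributes 5 × ASFR × survival:
  15–19: 5 × 69.3/1000 × 0.9759 = 0.33815
  20–24: 5 × 165.0/1000 × 0.9632 = 0.79464
  25–29: 5 × 293.9/1000 × 0.9568 = 1.40602
  30–34: 5 × 319.4/1000 × 0.9410 = 1.50278
  35–39: 5 × 256.4/1000 × 0.9311 = 1.19367
  40–44: 5 × 127.5/1000 × 0.9217 = 0.58758
  45–49: 5 × 37.0/1000 × 0.9106 = 0.16846
Sum = 5.99130
NRR = 0.491 × 5.99130 = 2.94173

2.942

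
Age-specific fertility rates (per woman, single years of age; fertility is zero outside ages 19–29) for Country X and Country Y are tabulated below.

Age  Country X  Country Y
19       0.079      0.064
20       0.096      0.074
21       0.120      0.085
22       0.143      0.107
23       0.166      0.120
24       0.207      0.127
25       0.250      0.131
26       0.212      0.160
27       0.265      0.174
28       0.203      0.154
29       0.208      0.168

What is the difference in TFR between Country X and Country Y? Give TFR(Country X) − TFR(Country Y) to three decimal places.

Country X:
  Sum of ASFRs = 0.079 + 0.096 + 0.120 + 0.143 + 0.166 + 0.207 + 0.250 + 0.212 + 0.265 + 0.203 + 0.208 = 1.949
  TFR = 1.949
Country Y:
  Sum of ASFRs = 0.064 + 0.074 + 0.085 + 0.107 + 0.120 + 0.127 + 0.131 + 0.160 + 0.174 + 0.154 + 0.168 = 1.364
  TFR = 1.364
Difference = 1.949 − 1.364 = 0.585

0.585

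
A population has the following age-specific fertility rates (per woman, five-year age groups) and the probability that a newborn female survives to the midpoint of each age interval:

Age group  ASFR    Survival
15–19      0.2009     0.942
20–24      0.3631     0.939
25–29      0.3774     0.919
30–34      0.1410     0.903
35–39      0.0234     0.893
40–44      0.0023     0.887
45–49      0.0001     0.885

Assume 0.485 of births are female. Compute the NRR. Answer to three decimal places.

2.491

Proportion female at birth = 0.485.
Per-age-group product (5 × ASFR × survival probability):
  15–19: 5 × 0.2009 × 0.942 = 0.94624
  20–24: 5 × 0.3631 × 0.939 = 1.70475
  25–29: 5 × 0.3774 × 0.919 = 1.73415
  30–34: 5 × 0.1410 × 0.903 = 0.63662
  35–39: 5 × 0.0234 × 0.893 = 0.10448
  40–44: 5 × 0.0023 × 0.887 = 0.01020
  45–49: 5 × 0.0001 × 0.885 = 0.00044
Sum = 5.13688
NRR = 0.485 × 5.13688 = 2.49139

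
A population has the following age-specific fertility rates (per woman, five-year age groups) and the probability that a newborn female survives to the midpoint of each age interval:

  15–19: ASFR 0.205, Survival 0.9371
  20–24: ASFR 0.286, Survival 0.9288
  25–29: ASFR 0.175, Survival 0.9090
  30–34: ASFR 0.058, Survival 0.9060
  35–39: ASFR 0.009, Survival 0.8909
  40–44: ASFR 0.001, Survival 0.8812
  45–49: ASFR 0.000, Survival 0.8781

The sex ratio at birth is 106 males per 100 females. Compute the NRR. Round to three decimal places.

1.646

Proportion female at birth = 100 / (100 + 106) = 0.48544.
Per-age-group product (5 × ASFR × survival probability):
  15–19: 5 × 0.205 × 0.9371 = 0.96053
  20–24: 5 × 0.286 × 0.9288 = 1.32818
  25–29: 5 × 0.175 × 0.9090 = 0.79538
  30–34: 5 × 0.058 × 0.9060 = 0.26274
  35–39: 5 × 0.009 × 0.8909 = 0.04009
  40–44: 5 × 0.001 × 0.8812 = 0.00441
  45–49: 5 × 0.000 × 0.8781 = 0.00000
Sum = 3.39133
NRR = 0.48544 × 3.39133 = 1.64629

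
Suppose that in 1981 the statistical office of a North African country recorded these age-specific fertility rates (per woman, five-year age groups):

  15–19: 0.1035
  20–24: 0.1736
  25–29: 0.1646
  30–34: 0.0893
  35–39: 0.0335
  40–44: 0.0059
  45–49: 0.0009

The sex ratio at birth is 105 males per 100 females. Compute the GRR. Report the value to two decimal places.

Proportion female at birth = 100 / (100 + 105) = 0.48780.
Sum of ASFRs = 0.1035 + 0.1736 + 0.1646 + 0.0893 + 0.0335 + 0.0059 + 0.0009 = 0.5713
TFR = 5 × 0.5713 = 2.8565
GRR = 0.48780 × 2.8565 = 1.39340

1.39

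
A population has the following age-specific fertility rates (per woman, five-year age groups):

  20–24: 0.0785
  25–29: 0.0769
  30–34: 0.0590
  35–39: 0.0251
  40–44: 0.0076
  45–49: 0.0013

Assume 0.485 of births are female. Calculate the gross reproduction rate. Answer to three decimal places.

0.602

Proportion female at birth = 0.485.
Sum of ASFRs = 0.0785 + 0.0769 + 0.0590 + 0.0251 + 0.0076 + 0.0013 = 0.2484
TFR = 5 × 0.2484 = 1.242
GRR = 0.485 × 1.242 = 0.60237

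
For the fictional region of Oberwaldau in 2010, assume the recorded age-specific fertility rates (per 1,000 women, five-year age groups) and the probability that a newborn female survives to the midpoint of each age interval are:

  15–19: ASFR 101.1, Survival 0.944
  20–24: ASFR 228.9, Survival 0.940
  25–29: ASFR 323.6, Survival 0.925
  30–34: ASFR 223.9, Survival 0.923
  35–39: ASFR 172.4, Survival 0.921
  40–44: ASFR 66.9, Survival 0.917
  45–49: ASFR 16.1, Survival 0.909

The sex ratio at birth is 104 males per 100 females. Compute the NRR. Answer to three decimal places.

Proportion female at birth = 100 / (100 + 104) = 0.49020.
Weighting each age-specific rate by interval width and survival:
  15–19: 5 × 101.1/1000 × 0.944 = 0.47719
  20–24: 5 × 228.9/1000 × 0.940 = 1.07583
  25–29: 5 × 323.6/1000 × 0.925 = 1.49665
  30–34: 5 × 223.9/1000 × 0.923 = 1.03330
  35–39: 5 × 172.4/1000 × 0.921 = 0.79390
  40–44: 5 × 66.9/1000 × 0.917 = 0.30674
  45–49: 5 × 16.1/1000 × 0.909 = 0.07317
Sum = 5.25678
NRR = 0.49020 × 5.25678 = 2.57687
With NRR above 1 the population is above replacement fertility.

2.577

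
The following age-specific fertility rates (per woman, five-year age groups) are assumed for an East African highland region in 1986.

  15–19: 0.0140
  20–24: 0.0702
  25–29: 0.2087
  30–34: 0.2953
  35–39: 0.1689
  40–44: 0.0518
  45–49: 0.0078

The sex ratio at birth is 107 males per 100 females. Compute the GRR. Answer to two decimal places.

Proportion female at birth = 100 / (100 + 107) = 0.48309.
Sum of ASFRs = 0.0140 + 0.0702 + 0.2087 + 0.2953 + 0.1689 + 0.0518 + 0.0078 = 0.8167
TFR = 5 × 0.8167 = 4.0835
GRR = 0.48309 × 4.0835 = 1.97270

1.97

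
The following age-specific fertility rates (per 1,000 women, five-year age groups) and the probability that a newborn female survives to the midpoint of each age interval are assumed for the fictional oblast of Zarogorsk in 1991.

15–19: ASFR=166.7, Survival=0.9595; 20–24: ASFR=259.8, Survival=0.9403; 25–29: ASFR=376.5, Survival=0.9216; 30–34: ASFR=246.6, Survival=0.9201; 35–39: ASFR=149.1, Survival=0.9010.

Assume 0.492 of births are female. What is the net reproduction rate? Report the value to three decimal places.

Proportion female at birth = 0.492.
Weighting each age-specific rate by interval width and survival:
  15–19: 5 × 166.7/1000 × 0.9595 = 0.79974
  20–24: 5 × 259.8/1000 × 0.9403 = 1.22145
  25–29: 5 × 376.5/1000 × 0.9216 = 1.73491
  30–34: 5 × 246.6/1000 × 0.9201 = 1.13448
  35–39: 5 × 149.1/1000 × 0.9010 = 0.67170
Sum = 5.56228
NRR = 0.492 × 5.56228 = 2.73664

2.737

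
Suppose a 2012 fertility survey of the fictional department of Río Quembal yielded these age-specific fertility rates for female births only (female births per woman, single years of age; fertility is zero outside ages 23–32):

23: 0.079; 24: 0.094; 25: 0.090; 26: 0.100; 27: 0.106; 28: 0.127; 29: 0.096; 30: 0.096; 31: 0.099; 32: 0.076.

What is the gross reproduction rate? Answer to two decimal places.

0.96

Sum of female ASFRs = 0.079 + 0.094 + 0.090 + 0.100 + 0.106 + 0.127 + 0.096 + 0.096 + 0.099 + 0.076 = 0.963
GRR = 0.963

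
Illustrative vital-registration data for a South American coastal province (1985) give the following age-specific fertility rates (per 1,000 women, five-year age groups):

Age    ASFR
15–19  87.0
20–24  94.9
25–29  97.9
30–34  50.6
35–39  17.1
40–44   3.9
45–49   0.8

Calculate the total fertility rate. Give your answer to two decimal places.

Sum of ASFRs = 87.0 + 94.9 + 97.9 + 50.6 + 17.1 + 3.9 + 0.8 = 352.2
TFR = 5 × 352.2 / 1000 = 1.761

1.76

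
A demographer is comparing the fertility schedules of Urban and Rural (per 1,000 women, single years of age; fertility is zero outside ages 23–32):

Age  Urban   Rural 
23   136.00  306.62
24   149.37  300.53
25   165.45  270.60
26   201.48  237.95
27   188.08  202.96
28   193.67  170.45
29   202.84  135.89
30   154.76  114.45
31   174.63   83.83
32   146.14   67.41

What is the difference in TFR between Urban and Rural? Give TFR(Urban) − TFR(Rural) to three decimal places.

Urban:
  Sum of ASFRs = 136.00 + 149.37 + 165.45 + 201.48 + 188.08 + 193.67 + 202.84 + 154.76 + 174.63 + 146.14 = 1712.42
  TFR = 1712.42 / 1000 = 1.71242
Rural:
  Sum of ASFRs = 306.62 + 300.53 + 270.60 + 237.95 + 202.96 + 170.45 + 135.89 + 114.45 + 83.83 + 67.41 = 1890.69
  TFR = 1890.69 / 1000 = 1.89069
Difference = 1.71242 − 1.89069 = -0.17827

-0.178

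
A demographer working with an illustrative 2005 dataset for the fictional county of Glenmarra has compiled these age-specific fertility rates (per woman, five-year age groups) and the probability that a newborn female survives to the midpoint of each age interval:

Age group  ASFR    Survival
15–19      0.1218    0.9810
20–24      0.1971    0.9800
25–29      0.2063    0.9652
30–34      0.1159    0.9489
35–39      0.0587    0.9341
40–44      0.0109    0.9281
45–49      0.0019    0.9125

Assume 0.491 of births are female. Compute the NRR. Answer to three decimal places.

Proportion female at birth = 0.491.
Per-age-group product (5 × ASFR × survival probability):
  15–19: 5 × 0.1218 × 0.9810 = 0.59743
  20–24: 5 × 0.1971 × 0.9800 = 0.96579
  25–29: 5 × 0.2063 × 0.9652 = 0.99560
  30–34: 5 × 0.1159 × 0.9489 = 0.54989
  35–39: 5 × 0.0587 × 0.9341 = 0.27416
  40–44: 5 × 0.0109 × 0.9281 = 0.05058
  45–49: 5 × 0.0019 × 0.9125 = 0.00867
Sum = 3.44212
NRR = 0.491 × 3.44212 = 1.69008
With NRR above 1 the population is above replacement fertility.

1.690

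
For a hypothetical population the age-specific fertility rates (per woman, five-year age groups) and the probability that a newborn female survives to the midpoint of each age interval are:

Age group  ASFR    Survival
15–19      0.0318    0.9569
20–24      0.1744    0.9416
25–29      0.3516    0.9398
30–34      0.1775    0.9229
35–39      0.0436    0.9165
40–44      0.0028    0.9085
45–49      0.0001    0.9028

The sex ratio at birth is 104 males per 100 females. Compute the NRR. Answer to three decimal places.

1.793

Proportion female at birth = 100 / (100 + 104) = 0.49020.
Weighting each age-specific rate by interval width and survival:
  15–19: 5 × 0.0318 × 0.9569 = 0.15215
  20–24: 5 × 0.1744 × 0.9416 = 0.82108
  25–29: 5 × 0.3516 × 0.9398 = 1.65217
  30–34: 5 × 0.1775 × 0.9229 = 0.81907
  35–39: 5 × 0.0436 × 0.9165 = 0.19980
  40–44: 5 × 0.0028 × 0.9085 = 0.01272
  45–49: 5 × 0.0001 × 0.9028 = 0.00045
Sum = 3.65744
NRR = 0.49020 × 3.65744 = 1.79288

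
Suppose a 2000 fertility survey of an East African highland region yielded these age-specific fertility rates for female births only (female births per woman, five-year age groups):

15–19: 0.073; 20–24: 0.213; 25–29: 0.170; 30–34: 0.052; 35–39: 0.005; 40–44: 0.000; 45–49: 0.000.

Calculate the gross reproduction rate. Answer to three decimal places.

Sum of female ASFRs = 0.073 + 0.213 + 0.170 + 0.052 + 0.005 + 0.000 + 0.000 = 0.513
GRR = 5 × 0.513 = 2.565

2.565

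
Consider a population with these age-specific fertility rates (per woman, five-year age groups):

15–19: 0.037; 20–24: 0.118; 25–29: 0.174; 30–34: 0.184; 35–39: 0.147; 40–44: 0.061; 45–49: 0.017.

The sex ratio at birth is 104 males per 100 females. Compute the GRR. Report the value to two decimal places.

Proportion female at birth = 100 / (100 + 104) = 0.49020.
Sum of ASFRs = 0.037 + 0.118 + 0.174 + 0.184 + 0.147 + 0.061 + 0.017 = 0.738
TFR = 5 × 0.738 = 3.69
GRR = 0.49020 × 3.69 = 1.80884

1.81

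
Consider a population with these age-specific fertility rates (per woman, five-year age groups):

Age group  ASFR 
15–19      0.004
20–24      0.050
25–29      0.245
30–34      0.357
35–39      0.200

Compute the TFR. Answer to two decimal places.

Sum of ASFRs = 0.004 + 0.050 + 0.245 + 0.357 + 0.200 = 0.856
TFR = 5 × 0.856 = 4.28

4.28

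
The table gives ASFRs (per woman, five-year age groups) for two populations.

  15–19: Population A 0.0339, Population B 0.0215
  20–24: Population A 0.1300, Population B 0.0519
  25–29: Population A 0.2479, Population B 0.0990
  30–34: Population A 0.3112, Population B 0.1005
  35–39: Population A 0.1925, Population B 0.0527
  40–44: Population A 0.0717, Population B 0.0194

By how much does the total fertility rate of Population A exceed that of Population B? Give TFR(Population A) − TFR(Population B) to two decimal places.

Population A:
  Sum of ASFRs = 0.0339 + 0.1300 + 0.2479 + 0.3112 + 0.1925 + 0.0717 = 0.9872
  TFR = 5 × 0.9872 = 4.936
Population B:
  Sum of ASFRs = 0.0215 + 0.0519 + 0.0990 + 0.1005 + 0.0527 + 0.0194 = 0.3450
  TFR = 5 × 0.3450 = 1.725
Difference = 4.936 − 1.725 = 3.211

3.21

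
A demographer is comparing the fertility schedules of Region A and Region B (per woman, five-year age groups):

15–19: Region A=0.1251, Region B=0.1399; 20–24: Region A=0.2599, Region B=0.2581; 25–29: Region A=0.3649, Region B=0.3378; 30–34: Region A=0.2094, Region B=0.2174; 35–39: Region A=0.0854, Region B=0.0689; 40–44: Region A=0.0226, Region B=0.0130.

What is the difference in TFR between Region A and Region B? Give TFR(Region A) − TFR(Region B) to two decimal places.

0.16

Region A:
  Sum of ASFRs = 0.1251 + 0.2599 + 0.3649 + 0.2094 + 0.0854 + 0.0226 = 1.0673
  TFR = 5 × 1.0673 = 5.3365
Region B:
  Sum of ASFRs = 0.1399 + 0.2581 + 0.3378 + 0.2174 + 0.0689 + 0.0130 = 1.0351
  TFR = 5 × 1.0351 = 5.1755
Difference = 5.3365 − 5.1755 = 0.161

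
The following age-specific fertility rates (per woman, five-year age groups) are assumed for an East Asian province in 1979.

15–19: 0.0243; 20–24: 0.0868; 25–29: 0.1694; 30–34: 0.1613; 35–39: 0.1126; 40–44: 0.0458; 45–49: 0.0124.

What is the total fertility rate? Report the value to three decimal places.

Sum of ASFRs = 0.0243 + 0.0868 + 0.1694 + 0.1613 + 0.1126 + 0.0458 + 0.0124 = 0.6126
TFR = 5 × 0.6126 = 3.063

3.063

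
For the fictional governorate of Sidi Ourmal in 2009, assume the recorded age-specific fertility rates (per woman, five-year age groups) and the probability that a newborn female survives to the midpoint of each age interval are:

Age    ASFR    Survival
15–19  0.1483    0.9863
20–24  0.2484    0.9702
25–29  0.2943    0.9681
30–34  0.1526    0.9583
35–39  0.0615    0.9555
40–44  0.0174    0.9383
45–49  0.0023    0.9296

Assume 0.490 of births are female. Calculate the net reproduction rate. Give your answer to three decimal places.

2.194

Proportion female at birth = 0.490.
Each age group contributes 5 × ASFR × survival:
  15–19: 5 × 0.1483 × 0.9863 = 0.73134
  20–24: 5 × 0.2484 × 0.9702 = 1.20499
  25–29: 5 × 0.2943 × 0.9681 = 1.42456
  30–34: 5 × 0.1526 × 0.9583 = 0.73118
  35–39: 5 × 0.0615 × 0.9555 = 0.29382
  40–44: 5 × 0.0174 × 0.9383 = 0.08163
  45–49: 5 × 0.0023 × 0.9296 = 0.01069
Sum = 4.47821
NRR = 0.490 × 4.47821 = 2.19432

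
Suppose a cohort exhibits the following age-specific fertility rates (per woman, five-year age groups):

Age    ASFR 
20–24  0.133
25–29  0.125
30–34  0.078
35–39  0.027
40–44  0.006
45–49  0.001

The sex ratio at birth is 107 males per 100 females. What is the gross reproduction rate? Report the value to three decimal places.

Proportion female at birth = 100 / (100 + 107) = 0.48309.
Sum of ASFRs = 0.133 + 0.125 + 0.078 + 0.027 + 0.006 + 0.001 = 0.370
TFR = 5 × 0.370 = 1.85
GRR = 0.48309 × 1.85 = 0.89372

0.894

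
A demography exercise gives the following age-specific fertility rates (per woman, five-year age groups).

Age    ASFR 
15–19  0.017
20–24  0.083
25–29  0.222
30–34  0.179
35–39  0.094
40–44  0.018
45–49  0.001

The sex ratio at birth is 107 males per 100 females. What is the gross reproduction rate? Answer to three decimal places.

1.483

Proportion female at birth = 100 / (100 + 107) = 0.48309.
Sum of ASFRs = 0.017 + 0.083 + 0.222 + 0.179 + 0.094 + 0.018 + 0.001 = 0.614
TFR = 5 × 0.614 = 3.07
GRR = 0.48309 × 3.07 = 1.48309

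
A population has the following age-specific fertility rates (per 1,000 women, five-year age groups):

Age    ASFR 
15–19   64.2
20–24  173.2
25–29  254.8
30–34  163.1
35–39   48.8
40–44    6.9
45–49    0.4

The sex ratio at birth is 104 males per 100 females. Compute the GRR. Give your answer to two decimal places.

Proportion female at birth = 100 / (100 + 104) = 0.49020.
Sum of ASFRs = 64.2 + 173.2 + 254.8 + 163.1 + 48.8 + 6.9 + 0.4 = 711.4
TFR = 5 × 711.4 / 1000 = 3.557
GRR = 0.49020 × 3.557 = 1.74364

1.74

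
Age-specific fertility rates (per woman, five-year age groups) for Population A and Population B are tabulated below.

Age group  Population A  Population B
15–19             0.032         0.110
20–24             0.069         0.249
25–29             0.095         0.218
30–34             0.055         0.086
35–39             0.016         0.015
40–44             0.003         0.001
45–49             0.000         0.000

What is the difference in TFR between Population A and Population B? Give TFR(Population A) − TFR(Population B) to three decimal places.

-2.045

Population A:
  Sum of ASFRs = 0.032 + 0.069 + 0.095 + 0.055 + 0.016 + 0.003 + 0.000 = 0.270
  TFR = 5 × 0.270 = 1.35
Population B:
  Sum of ASFRs = 0.110 + 0.249 + 0.218 + 0.086 + 0.015 + 0.001 + 0.000 = 0.679
  TFR = 5 × 0.679 = 3.395
Difference = 1.35 − 3.395 = -2.045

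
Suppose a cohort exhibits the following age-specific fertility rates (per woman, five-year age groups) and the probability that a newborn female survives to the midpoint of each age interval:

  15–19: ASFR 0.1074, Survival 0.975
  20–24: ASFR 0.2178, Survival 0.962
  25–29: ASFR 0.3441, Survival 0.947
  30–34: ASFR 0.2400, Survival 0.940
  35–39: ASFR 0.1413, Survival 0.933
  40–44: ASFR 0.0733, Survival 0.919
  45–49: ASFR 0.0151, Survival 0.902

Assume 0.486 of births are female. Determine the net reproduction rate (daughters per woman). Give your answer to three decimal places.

Proportion female at birth = 0.486.
Per-age-group product (5 × ASFR × survival probability):
  15–19: 5 × 0.1074 × 0.975 = 0.52358
  20–24: 5 × 0.2178 × 0.962 = 1.04762
  25–29: 5 × 0.3441 × 0.947 = 1.62931
  30–34: 5 × 0.2400 × 0.940 = 1.12800
  35–39: 5 × 0.1413 × 0.933 = 0.65916
  40–44: 5 × 0.0733 × 0.919 = 0.33681
  45–49: 5 × 0.0151 × 0.902 = 0.06810
Sum = 5.39258
NRR = 0.486 × 5.39258 = 2.62079

2.621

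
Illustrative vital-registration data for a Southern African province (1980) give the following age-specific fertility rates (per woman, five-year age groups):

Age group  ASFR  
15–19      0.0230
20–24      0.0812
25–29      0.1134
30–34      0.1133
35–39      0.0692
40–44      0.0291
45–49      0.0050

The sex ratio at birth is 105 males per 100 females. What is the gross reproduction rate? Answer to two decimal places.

1.06

Proportion female at birth = 100 / (100 + 105) = 0.48780.
Sum of ASFRs = 0.0230 + 0.0812 + 0.1134 + 0.1133 + 0.0692 + 0.0291 + 0.0050 = 0.4342
TFR = 5 × 0.4342 = 2.171
GRR = 0.48780 × 2.171 = 1.05901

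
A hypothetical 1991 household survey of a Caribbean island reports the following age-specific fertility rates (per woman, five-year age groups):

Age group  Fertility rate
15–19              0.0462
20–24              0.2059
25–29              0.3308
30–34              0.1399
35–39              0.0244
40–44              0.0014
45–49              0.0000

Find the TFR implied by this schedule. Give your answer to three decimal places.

Sum of ASFRs = 0.0462 + 0.2059 + 0.3308 + 0.1399 + 0.0244 + 0.0014 + 0.0000 = 0.7486
TFR = 5 × 0.7486 = 3.743

3.743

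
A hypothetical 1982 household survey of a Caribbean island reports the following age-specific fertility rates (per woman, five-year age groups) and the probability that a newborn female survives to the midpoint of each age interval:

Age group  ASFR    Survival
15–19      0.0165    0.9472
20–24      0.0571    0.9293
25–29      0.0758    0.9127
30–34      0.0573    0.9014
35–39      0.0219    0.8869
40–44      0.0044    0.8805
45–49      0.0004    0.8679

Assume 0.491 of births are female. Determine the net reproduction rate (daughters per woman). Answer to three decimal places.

0.523

Proportion female at birth = 0.491.
Survival-weighted fertility by age (5·fₓ·Sₓ):
  15–19: 5 × 0.0165 × 0.9472 = 0.07814
  20–24: 5 × 0.0571 × 0.9293 = 0.26532
  25–29: 5 × 0.0758 × 0.9127 = 0.34591
  30–34: 5 × 0.0573 × 0.9014 = 0.25825
  35–39: 5 × 0.0219 × 0.8869 = 0.09712
  40–44: 5 × 0.0044 × 0.8805 = 0.01937
  45–49: 5 × 0.0004 × 0.8679 = 0.00174
Sum = 1.06585
NRR = 0.491 × 1.06585 = 0.52333
An NRR under 1 implies long-run decline under these rates.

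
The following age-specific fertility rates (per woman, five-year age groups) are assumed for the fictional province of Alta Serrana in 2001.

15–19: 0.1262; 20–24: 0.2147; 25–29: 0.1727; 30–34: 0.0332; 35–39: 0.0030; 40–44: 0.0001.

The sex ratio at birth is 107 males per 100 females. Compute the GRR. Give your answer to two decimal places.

1.33

Proportion female at birth = 100 / (100 + 107) = 0.48309.
Sum of ASFRs = 0.1262 + 0.2147 + 0.1727 + 0.0332 + 0.0030 + 0.0001 = 0.5499
TFR = 5 × 0.5499 = 2.7495
GRR = 0.48309 × 2.7495 = 1.32826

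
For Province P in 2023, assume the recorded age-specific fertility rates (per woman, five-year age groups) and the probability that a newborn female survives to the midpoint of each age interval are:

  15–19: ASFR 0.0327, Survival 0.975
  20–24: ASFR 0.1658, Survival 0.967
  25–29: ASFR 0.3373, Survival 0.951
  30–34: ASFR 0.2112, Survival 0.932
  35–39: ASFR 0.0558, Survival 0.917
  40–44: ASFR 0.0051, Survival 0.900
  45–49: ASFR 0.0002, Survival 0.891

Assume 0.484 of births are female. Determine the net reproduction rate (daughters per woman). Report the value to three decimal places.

1.853

Proportion female at birth = 0.484.
Per-age-group product (5 × ASFR × survival probability):
  15–19: 5 × 0.0327 × 0.975 = 0.15941
  20–24: 5 × 0.1658 × 0.967 = 0.80164
  25–29: 5 × 0.3373 × 0.951 = 1.60386
  30–34: 5 × 0.2112 × 0.932 = 0.98419
  35–39: 5 × 0.0558 × 0.917 = 0.25584
  40–44: 5 × 0.0051 × 0.900 = 0.02295
  45–49: 5 × 0.0002 × 0.891 = 0.00089
Sum = 3.82878
NRR = 0.484 × 3.82878 = 1.85313
With NRR above 1 the population is above replacement fertility.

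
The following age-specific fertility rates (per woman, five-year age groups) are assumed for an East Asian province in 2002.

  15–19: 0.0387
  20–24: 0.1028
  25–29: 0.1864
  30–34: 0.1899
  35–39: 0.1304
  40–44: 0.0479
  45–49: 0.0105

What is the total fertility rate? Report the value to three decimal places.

Sum of ASFRs = 0.0387 + 0.1028 + 0.1864 + 0.1899 + 0.1304 + 0.0479 + 0.0105 = 0.7066
TFR = 5 × 0.7066 = 3.533

3.533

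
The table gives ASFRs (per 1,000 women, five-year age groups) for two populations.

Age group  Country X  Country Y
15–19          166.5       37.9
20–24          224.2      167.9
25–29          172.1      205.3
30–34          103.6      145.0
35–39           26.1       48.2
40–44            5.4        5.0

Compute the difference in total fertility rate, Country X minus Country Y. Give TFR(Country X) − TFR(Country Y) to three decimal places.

0.443

Country X:
  Sum of ASFRs = 166.5 + 224.2 + 172.1 + 103.6 + 26.1 + 5.4 = 697.9
  TFR = 5 × 697.9 / 1000 = 3.4895
Country Y:
  Sum of ASFRs = 37.9 + 167.9 + 205.3 + 145.0 + 48.2 + 5.0 = 609.3
  TFR = 5 × 609.3 / 1000 = 3.0465
Difference = 3.4895 − 3.0465 = 0.443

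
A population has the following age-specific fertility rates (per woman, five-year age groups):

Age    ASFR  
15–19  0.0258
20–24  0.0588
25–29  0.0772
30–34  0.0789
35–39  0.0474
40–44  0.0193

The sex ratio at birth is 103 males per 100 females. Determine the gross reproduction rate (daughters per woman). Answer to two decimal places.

0.76

Proportion female at birth = 100 / (100 + 103) = 0.49261.
Sum of ASFRs = 0.0258 + 0.0588 + 0.0772 + 0.0789 + 0.0474 + 0.0193 = 0.3074
TFR = 5 × 0.3074 = 1.537
GRR = 0.49261 × 1.537 = 0.75714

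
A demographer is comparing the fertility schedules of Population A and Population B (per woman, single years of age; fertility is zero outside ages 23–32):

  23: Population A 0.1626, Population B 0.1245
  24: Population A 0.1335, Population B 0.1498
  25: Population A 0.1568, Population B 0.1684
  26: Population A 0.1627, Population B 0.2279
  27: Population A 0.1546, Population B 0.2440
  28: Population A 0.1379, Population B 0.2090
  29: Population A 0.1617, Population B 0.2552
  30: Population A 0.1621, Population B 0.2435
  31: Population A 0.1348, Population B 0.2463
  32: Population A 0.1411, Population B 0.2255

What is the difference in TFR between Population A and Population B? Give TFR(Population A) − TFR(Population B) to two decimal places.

-0.59

Population A:
  Sum of ASFRs = 0.1626 + 0.1335 + 0.1568 + 0.1627 + 0.1546 + 0.1379 + 0.1617 + 0.1621 + 0.1348 + 0.1411 = 1.5078
  TFR = 1.5078
Population B:
  Sum of ASFRs = 0.1245 + 0.1498 + 0.1684 + 0.2279 + 0.2440 + 0.2090 + 0.2552 + 0.2435 + 0.2463 + 0.2255 = 2.0941
  TFR = 2.0941
Difference = 1.5078 − 2.0941 = -0.5863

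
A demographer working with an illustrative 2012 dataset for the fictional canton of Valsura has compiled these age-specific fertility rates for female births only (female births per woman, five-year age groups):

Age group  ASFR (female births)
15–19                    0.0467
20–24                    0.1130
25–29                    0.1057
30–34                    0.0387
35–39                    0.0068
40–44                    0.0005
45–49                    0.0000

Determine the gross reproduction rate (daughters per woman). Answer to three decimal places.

1.557

Sum of female ASFRs = 0.0467 + 0.1130 + 0.1057 + 0.0387 + 0.0068 + 0.0005 + 0.0000 = 0.3114
GRR = 5 × 0.3114 = 1.557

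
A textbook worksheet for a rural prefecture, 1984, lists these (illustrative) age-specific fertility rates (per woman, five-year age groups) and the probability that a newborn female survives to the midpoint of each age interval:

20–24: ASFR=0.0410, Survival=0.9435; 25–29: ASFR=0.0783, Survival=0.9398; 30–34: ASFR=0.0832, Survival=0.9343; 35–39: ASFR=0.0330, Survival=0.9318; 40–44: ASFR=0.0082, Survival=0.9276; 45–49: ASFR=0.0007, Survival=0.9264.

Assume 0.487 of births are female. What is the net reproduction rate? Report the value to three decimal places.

Proportion female at birth = 0.487.
Survival-weighted fertility by age (5·fₓ·Sₓ):
  20–24: 5 × 0.0410 × 0.9435 = 0.19342
  25–29: 5 × 0.0783 × 0.9398 = 0.36793
  30–34: 5 × 0.0832 × 0.9343 = 0.38867
  35–39: 5 × 0.0330 × 0.9318 = 0.15375
  40–44: 5 × 0.0082 × 0.9276 = 0.03803
  45–49: 5 × 0.0007 × 0.9264 = 0.00324
Sum = 1.14504
NRR = 0.487 × 1.14504 = 0.55763

0.558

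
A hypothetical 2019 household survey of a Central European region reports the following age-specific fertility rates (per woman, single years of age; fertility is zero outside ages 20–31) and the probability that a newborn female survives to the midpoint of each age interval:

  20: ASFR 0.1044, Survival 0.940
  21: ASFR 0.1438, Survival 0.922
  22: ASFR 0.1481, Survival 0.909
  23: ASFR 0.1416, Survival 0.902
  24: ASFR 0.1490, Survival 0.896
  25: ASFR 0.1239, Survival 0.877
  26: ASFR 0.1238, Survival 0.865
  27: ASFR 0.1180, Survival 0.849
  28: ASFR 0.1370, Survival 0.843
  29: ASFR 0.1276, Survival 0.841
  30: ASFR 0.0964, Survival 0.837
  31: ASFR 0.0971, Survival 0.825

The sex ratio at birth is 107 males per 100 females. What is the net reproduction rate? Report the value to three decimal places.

Proportion female at birth = 100 / (100 + 107) = 0.48309.
Per-age-group product (1 × ASFR × survival probability):
  20: 1 × 0.1044 × 0.940 = 0.09814
  21: 1 × 0.1438 × 0.922 = 0.13258
  22: 1 × 0.1481 × 0.909 = 0.13462
  23: 1 × 0.1416 × 0.902 = 0.12772
  24: 1 × 0.1490 × 0.896 = 0.13350
  25: 1 × 0.1239 × 0.877 = 0.10866
  26: 1 × 0.1238 × 0.865 = 0.10709
  27: 1 × 0.1180 × 0.849 = 0.10018
  28: 1 × 0.1370 × 0.843 = 0.11549
  29: 1 × 0.1276 × 0.841 = 0.10731
  30: 1 × 0.0964 × 0.837 = 0.08069
  31: 1 × 0.0971 × 0.825 = 0.08011
Sum = 1.32609
NRR = 0.48309 × 1.32609 = 0.64062

0.641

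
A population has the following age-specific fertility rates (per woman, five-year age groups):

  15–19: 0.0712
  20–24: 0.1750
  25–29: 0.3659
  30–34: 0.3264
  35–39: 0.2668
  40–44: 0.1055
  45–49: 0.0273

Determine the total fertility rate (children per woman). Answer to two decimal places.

6.69

Sum of ASFRs = 0.0712 + 0.1750 + 0.3659 + 0.3264 + 0.2668 + 0.1055 + 0.0273 = 1.3381
TFR = 5 × 1.3381 = 6.6905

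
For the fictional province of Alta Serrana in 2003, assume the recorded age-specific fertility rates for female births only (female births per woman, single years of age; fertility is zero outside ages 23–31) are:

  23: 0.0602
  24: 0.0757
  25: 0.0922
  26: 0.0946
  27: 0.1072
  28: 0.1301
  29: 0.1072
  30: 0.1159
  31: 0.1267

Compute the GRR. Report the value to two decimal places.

0.91

Sum of female ASFRs = 0.0602 + 0.0757 + 0.0922 + 0.0946 + 0.1072 + 0.1301 + 0.1072 + 0.1159 + 0.1267 = 0.9098
GRR = 0.9098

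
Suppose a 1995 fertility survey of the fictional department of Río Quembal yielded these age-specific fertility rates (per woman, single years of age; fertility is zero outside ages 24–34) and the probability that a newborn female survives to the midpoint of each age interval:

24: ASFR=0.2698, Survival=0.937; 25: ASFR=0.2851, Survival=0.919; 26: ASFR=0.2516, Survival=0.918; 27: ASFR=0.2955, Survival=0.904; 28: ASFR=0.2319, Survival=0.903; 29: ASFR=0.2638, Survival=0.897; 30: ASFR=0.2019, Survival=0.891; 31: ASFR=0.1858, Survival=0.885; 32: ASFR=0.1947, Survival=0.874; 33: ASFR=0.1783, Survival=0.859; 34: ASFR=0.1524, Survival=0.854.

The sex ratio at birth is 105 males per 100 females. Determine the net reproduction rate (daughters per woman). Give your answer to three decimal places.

1.101

Proportion female at birth = 100 / (100 + 105) = 0.48780.
Each age group contributes 1 × ASFR × survival:
  24: 1 × 0.2698 × 0.937 = 0.25280
  25: 1 × 0.2851 × 0.919 = 0.26201
  26: 1 × 0.2516 × 0.918 = 0.23097
  27: 1 × 0.2955 × 0.904 = 0.26713
  28: 1 × 0.2319 × 0.903 = 0.20941
  29: 1 × 0.2638 × 0.897 = 0.23663
  30: 1 × 0.2019 × 0.891 = 0.17989
  31: 1 × 0.1858 × 0.885 = 0.16443
  32: 1 × 0.1947 × 0.874 = 0.17017
  33: 1 × 0.1783 × 0.859 = 0.15316
  34: 1 × 0.1524 × 0.854 = 0.13015
Sum = 2.25675
NRR = 0.48780 × 2.25675 = 1.10084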